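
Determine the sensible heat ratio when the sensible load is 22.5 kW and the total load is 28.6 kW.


SHR = Q_sensible / Q_total
SHR = 22.5 / 28.6
SHR = 0.787

0.787


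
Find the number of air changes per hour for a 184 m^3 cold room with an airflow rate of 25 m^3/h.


ACH = flow / volume
ACH = 25 / 184
ACH = 0.136

0.136


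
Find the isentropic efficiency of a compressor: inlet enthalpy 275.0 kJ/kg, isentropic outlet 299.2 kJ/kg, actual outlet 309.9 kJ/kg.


dh_ideal = 299.2 - 275.0 = 24.2 kJ/kg
dh_actual = 309.9 - 275.0 = 34.9 kJ/kg
eta_s = dh_ideal / dh_actual = 24.2 / 34.9
eta_s = 0.6934

0.6934


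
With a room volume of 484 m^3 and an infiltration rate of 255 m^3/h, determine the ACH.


ACH = flow / volume
ACH = 255 / 484
ACH = 0.527

0.527


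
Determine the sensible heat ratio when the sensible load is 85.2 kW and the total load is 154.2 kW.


SHR = Q_sensible / Q_total
SHR = 85.2 / 154.2
SHR = 0.553

0.553


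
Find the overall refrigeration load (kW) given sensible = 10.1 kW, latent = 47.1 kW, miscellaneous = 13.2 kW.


Q_total = Q_s + Q_l + Q_misc
Q_total = 10.1 + 47.1 + 13.2
Q_total = 70.4 kW

70.4


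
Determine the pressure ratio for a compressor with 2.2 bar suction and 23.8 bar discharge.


PR = P_high / P_low
PR = 23.8 / 2.2
PR = 10.818

10.818


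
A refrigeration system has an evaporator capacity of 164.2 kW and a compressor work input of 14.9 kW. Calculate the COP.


COP = Q_evap / W
COP = 164.2 / 14.9
COP = 11.02

11.02


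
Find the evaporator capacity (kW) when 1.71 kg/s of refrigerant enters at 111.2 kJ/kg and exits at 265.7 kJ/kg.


dh = 265.7 - 111.2 = 154.5 kJ/kg
Q_evap = m_dot * dh = 1.71 * 154.5
Q_evap = 264.2 kW

264.2


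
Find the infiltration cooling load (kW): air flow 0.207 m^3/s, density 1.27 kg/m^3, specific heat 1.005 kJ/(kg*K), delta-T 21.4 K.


Q = V_dot * rho * cp * dT
Q = 0.207 * 1.27 * 1.005 * 21.4
Q = 5.654 kW

5.654


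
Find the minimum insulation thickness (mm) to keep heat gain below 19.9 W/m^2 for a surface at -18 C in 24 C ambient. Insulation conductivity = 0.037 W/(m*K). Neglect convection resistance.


dT = 24 - (-18) = 42 K
thickness = k * dT / q_max * 1000
thickness = 0.037 * 42 / 19.9 * 1000
thickness = 78.1 mm

78.1


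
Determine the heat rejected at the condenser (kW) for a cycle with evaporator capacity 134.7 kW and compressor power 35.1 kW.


Q_cond = Q_evap + W
Q_cond = 134.7 + 35.1
Q_cond = 169.8 kW

169.8


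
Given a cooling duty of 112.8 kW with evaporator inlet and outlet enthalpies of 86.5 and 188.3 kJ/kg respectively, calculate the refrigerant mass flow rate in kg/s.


dh = 188.3 - 86.5 = 101.8 kJ/kg
m_dot = Q / dh = 112.8 / 101.8 = 1.1081 kg/s

1.1081


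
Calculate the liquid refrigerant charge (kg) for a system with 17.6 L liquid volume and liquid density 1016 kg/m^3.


Charge = V * rho / 1000
Charge = 17.6 * 1016 / 1000
Charge = 17.88 kg

17.88


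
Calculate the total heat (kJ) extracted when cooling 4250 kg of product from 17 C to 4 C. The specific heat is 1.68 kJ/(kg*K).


dT = 17 - (4) = 13 K
Q = m * cp * dT = 4250 * 1.68 * 13
Q = 92820 kJ

92820


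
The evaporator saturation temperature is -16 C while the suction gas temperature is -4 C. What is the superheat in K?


Superheat = T_suction - T_evap
Superheat = -4 - (-16)
Superheat = 12 K

12


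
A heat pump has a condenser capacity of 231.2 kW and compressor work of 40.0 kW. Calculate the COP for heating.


COP_hp = Q_cond / W
COP_hp = 231.2 / 40.0
COP_hp = 5.78

5.78


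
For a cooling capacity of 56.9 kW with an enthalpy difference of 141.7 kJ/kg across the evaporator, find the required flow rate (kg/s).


m_dot = Q / dh
m_dot = 56.9 / 141.7
m_dot = 0.4016 kg/s

0.4016


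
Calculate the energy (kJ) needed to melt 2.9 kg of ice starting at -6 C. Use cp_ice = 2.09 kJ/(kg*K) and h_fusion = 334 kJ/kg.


Sensible heat = cp * dT = 2.09 * 6 = 12.54 kJ/kg
Total per kg = 12.54 + 334 = 346.54 kJ/kg
Q = m * total = 2.9 * 346.54
Q = 1005.0 kJ

1005.0


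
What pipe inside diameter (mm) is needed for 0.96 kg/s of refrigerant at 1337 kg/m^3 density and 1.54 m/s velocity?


A = m_dot / (rho * v) = 0.96 / (1337 * 1.54) = 0.0004662502793 m^2
d = sqrt(4*A/pi) * 1000
d = 24.4 mm

24.4


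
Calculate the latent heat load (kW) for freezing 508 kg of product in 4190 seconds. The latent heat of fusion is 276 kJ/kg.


Q_lat = m * h_fg / t
Q_lat = 508 * 276 / 4190
Q_lat = 33.46 kW

33.46


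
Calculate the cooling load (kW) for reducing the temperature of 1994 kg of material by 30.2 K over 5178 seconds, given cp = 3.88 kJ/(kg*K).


Q = m * cp * dT / t
Q = 1994 * 3.88 * 30.2 / 5178
Q = 45.123 kW

45.123


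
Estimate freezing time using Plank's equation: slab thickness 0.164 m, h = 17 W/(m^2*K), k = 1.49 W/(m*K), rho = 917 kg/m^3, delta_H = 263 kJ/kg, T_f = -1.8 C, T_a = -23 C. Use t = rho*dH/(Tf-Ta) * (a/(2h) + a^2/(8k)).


dT = -1.8 - (-23) = 21.2 K
term1 = a/(2h) = 0.164/(2*17) = 0.004823529412
term2 = a^2/(8k) = 0.164^2/(8*1.49) = 0.002256375839
t = rho*dH*1000/dT * (term1 + term2)
t = 917*263*1000/21.2 * (0.004823529412 + 0.002256375839)
t = 80541 s

80541


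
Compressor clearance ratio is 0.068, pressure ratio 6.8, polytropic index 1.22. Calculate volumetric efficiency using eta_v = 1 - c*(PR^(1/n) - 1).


PR^(1/n) = 6.8^(1/1.22) = 4.81265084
eta_v = 1 - 0.068 * (4.81265084 - 1)
eta_v = 0.7407

0.7407


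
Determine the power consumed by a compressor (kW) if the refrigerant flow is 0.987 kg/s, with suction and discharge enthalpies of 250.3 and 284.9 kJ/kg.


dh = 284.9 - 250.3 = 34.6 kJ/kg
W = m_dot * dh = 0.987 * 34.6 = 34.15 kW

34.15


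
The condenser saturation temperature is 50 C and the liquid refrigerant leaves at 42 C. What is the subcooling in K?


Subcooling = T_cond - T_liquid
Subcooling = 50 - 42
Subcooling = 8 K

8


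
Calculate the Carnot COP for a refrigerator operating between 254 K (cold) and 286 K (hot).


dT = 286 - 254 = 32 K
COP_carnot = T_cold / dT = 254 / 32
COP_carnot = 7.938

7.938


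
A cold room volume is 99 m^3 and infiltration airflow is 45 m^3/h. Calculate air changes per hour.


ACH = flow / volume
ACH = 45 / 99
ACH = 0.455

0.455


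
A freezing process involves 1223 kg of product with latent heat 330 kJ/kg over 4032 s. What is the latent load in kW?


Q_lat = m * h_fg / t
Q_lat = 1223 * 330 / 4032
Q_lat = 100.1 kW

100.1


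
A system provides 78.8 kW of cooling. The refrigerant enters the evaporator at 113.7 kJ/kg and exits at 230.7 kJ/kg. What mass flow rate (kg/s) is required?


dh = 230.7 - 113.7 = 117.0 kJ/kg
m_dot = Q / dh = 78.8 / 117.0 = 0.6735 kg/s

0.6735


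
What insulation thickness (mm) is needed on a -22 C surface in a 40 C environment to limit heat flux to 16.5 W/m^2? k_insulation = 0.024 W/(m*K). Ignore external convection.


dT = 40 - (-22) = 62 K
thickness = k * dT / q_max * 1000
thickness = 0.024 * 62 / 16.5 * 1000
thickness = 90.2 mm

90.2


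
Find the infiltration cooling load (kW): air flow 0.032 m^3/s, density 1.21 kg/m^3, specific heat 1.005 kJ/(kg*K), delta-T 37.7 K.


Q = V_dot * rho * cp * dT
Q = 0.032 * 1.21 * 1.005 * 37.7
Q = 1.467 kW

1.467


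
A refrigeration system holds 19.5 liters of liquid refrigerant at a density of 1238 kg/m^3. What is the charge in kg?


Charge = V * rho / 1000
Charge = 19.5 * 1238 / 1000
Charge = 24.14 kg

24.14


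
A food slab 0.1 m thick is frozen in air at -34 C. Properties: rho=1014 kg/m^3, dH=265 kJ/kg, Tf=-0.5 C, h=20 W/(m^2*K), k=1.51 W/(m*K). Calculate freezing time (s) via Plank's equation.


dT = -0.5 - (-34) = 33.5 K
term1 = a/(2h) = 0.1/(2*20) = 0.0025
term2 = a^2/(8k) = 0.1^2/(8*1.51) = 0.0008278145695
t = rho*dH*1000/dT * (term1 + term2)
t = 1014*265*1000/33.5 * (0.0025 + 0.0008278145695)
t = 26693 s

26693


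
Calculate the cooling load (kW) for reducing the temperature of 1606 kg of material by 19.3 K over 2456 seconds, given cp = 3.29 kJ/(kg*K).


Q = m * cp * dT / t
Q = 1606 * 3.29 * 19.3 / 2456
Q = 41.521 kW

41.521


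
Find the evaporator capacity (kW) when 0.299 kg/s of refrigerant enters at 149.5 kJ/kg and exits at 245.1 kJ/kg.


dh = 245.1 - 149.5 = 95.6 kJ/kg
Q_evap = m_dot * dh = 0.299 * 95.6
Q_evap = 28.58 kW

28.58


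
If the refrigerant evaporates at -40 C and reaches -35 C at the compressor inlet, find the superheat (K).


Superheat = T_suction - T_evap
Superheat = -35 - (-40)
Superheat = 5 K

5


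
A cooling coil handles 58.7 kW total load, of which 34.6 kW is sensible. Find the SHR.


SHR = Q_sensible / Q_total
SHR = 34.6 / 58.7
SHR = 0.589

0.589


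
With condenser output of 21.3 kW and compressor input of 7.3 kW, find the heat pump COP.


COP_hp = Q_cond / W
COP_hp = 21.3 / 7.3
COP_hp = 2.918

2.918


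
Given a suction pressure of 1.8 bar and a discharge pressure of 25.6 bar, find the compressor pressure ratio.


PR = P_high / P_low
PR = 25.6 / 1.8
PR = 14.222

14.222


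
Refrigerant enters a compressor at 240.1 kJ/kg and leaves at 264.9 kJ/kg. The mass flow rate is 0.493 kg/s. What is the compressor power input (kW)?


dh = 264.9 - 240.1 = 24.8 kJ/kg
W = m_dot * dh = 0.493 * 24.8 = 12.23 kW

12.23


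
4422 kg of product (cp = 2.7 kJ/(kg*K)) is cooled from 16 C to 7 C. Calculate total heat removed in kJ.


dT = 16 - (7) = 9 K
Q = m * cp * dT = 4422 * 2.7 * 9
Q = 107455 kJ

107455


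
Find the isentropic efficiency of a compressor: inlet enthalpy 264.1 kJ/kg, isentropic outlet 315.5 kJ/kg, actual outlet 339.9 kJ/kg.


dh_ideal = 315.5 - 264.1 = 51.4 kJ/kg
dh_actual = 339.9 - 264.1 = 75.8 kJ/kg
eta_s = dh_ideal / dh_actual = 51.4 / 75.8
eta_s = 0.6781

0.6781


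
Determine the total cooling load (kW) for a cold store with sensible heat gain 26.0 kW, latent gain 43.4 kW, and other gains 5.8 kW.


Q_total = Q_s + Q_l + Q_misc
Q_total = 26.0 + 43.4 + 5.8
Q_total = 75.2 kW

75.2


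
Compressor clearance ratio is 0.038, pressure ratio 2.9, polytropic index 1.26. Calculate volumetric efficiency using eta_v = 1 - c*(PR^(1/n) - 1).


PR^(1/n) = 2.9^(1/1.26) = 2.32799765
eta_v = 1 - 0.038 * (2.32799765 - 1)
eta_v = 0.9495

0.9495


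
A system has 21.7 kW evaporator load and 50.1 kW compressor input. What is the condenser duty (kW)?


Q_cond = Q_evap + W
Q_cond = 21.7 + 50.1
Q_cond = 71.8 kW

71.8


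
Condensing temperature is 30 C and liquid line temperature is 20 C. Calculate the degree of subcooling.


Subcooling = T_cond - T_liquid
Subcooling = 30 - 20
Subcooling = 10 K

10


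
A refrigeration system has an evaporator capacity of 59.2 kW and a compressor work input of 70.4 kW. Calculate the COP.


COP = Q_evap / W
COP = 59.2 / 70.4
COP = 0.841

0.841


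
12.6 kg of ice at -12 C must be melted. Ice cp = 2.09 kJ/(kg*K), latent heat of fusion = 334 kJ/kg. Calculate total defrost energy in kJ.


Sensible heat = cp * dT = 2.09 * 12 = 25.08 kJ/kg
Total per kg = 25.08 + 334 = 359.08 kJ/kg
Q = m * total = 12.6 * 359.08
Q = 4524.4 kJ

4524.4


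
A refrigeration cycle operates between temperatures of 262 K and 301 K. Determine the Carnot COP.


dT = 301 - 262 = 39 K
COP_carnot = T_cold / dT = 262 / 39
COP_carnot = 6.718

6.718


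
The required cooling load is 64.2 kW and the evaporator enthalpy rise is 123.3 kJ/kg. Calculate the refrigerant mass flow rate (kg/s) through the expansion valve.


m_dot = Q / dh
m_dot = 64.2 / 123.3
m_dot = 0.5207 kg/s

0.5207


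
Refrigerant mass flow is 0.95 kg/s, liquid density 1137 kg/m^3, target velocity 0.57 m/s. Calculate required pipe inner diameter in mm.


A = m_dot / (rho * v) = 0.95 / (1137 * 0.57) = 0.001465845793 m^2
d = sqrt(4*A/pi) * 1000
d = 43.2 mm

43.2


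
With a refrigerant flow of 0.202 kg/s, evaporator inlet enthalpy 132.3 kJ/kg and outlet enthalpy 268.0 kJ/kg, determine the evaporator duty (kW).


dh = 268.0 - 132.3 = 135.7 kJ/kg
Q_evap = m_dot * dh = 0.202 * 135.7
Q_evap = 27.41 kW

27.41


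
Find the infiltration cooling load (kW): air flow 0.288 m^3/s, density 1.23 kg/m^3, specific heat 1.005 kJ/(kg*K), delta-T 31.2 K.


Q = V_dot * rho * cp * dT
Q = 0.288 * 1.23 * 1.005 * 31.2
Q = 11.108 kW

11.108


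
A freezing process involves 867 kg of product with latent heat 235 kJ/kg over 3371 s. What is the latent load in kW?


Q_lat = m * h_fg / t
Q_lat = 867 * 235 / 3371
Q_lat = 60.44 kW

60.44


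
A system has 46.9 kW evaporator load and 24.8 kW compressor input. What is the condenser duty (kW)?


Q_cond = Q_evap + W
Q_cond = 46.9 + 24.8
Q_cond = 71.7 kW

71.7


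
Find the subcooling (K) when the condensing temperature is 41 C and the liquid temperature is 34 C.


Subcooling = T_cond - T_liquid
Subcooling = 41 - 34
Subcooling = 7 K

7


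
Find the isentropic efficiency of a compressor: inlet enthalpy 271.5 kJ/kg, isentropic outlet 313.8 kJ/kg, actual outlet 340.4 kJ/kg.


dh_ideal = 313.8 - 271.5 = 42.3 kJ/kg
dh_actual = 340.4 - 271.5 = 68.9 kJ/kg
eta_s = dh_ideal / dh_actual = 42.3 / 68.9
eta_s = 0.6139

0.6139


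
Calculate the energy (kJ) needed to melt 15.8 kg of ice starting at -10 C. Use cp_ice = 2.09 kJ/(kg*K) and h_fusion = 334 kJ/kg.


Sensible heat = cp * dT = 2.09 * 10 = 20.9 kJ/kg
Total per kg = 20.9 + 334 = 354.9 kJ/kg
Q = m * total = 15.8 * 354.9
Q = 5607.4 kJ

5607.4


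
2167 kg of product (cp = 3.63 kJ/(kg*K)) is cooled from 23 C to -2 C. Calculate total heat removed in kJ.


dT = 23 - (-2) = 25 K
Q = m * cp * dT = 2167 * 3.63 * 25
Q = 196655 kJ

196655


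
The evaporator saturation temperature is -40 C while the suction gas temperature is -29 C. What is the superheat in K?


Superheat = T_suction - T_evap
Superheat = -29 - (-40)
Superheat = 11 K

11


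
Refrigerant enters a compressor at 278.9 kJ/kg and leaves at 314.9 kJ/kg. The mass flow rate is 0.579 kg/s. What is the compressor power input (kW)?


dh = 314.9 - 278.9 = 36.0 kJ/kg
W = m_dot * dh = 0.579 * 36.0 = 20.84 kW

20.84


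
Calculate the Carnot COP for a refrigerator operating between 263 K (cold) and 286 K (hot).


dT = 286 - 263 = 23 K
COP_carnot = T_cold / dT = 263 / 23
COP_carnot = 11.435

11.435


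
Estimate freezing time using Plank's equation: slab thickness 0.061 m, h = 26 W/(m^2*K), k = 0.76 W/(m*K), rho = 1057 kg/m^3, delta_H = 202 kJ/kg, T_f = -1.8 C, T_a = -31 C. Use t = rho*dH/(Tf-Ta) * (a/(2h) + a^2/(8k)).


dT = -1.8 - (-31) = 29.2 K
term1 = a/(2h) = 0.061/(2*26) = 0.001173076923
term2 = a^2/(8k) = 0.061^2/(8*0.76) = 0.0006120065789
t = rho*dH*1000/dT * (term1 + term2)
t = 1057*202*1000/29.2 * (0.001173076923 + 0.0006120065789)
t = 13053 s

13053


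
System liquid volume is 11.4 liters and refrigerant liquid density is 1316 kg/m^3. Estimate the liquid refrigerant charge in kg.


Charge = V * rho / 1000
Charge = 11.4 * 1316 / 1000
Charge = 15.0 kg

15.0


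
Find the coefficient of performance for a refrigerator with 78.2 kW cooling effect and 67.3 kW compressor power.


COP = Q_evap / W
COP = 78.2 / 67.3
COP = 1.162

1.162


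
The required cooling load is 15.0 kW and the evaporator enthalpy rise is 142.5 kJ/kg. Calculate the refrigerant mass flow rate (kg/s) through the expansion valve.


m_dot = Q / dh
m_dot = 15.0 / 142.5
m_dot = 0.1053 kg/s

0.1053


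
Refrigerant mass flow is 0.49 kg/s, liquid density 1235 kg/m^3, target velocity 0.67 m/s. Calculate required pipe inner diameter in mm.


A = m_dot / (rho * v) = 0.49 / (1235 * 0.67) = 0.0005921807964 m^2
d = sqrt(4*A/pi) * 1000
d = 27.5 mm

27.5


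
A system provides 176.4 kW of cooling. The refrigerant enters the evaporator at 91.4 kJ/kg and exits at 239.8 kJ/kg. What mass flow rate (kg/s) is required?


dh = 239.8 - 91.4 = 148.4 kJ/kg
m_dot = Q / dh = 176.4 / 148.4 = 1.1887 kg/s

1.1887


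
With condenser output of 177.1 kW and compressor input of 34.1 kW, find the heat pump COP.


COP_hp = Q_cond / W
COP_hp = 177.1 / 34.1
COP_hp = 5.194

5.194


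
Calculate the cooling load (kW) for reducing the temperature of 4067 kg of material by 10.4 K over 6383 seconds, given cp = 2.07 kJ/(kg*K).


Q = m * cp * dT / t
Q = 4067 * 2.07 * 10.4 / 6383
Q = 13.717 kW

13.717


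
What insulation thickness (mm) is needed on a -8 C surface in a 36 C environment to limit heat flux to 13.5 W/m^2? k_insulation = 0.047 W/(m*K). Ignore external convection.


dT = 36 - (-8) = 44 K
thickness = k * dT / q_max * 1000
thickness = 0.047 * 44 / 13.5 * 1000
thickness = 153.2 mm

153.2


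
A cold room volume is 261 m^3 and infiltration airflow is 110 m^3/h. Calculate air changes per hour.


ACH = flow / volume
ACH = 110 / 261
ACH = 0.421

0.421


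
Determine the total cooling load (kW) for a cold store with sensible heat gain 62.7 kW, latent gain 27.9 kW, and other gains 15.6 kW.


Q_total = Q_s + Q_l + Q_misc
Q_total = 62.7 + 27.9 + 15.6
Q_total = 106.2 kW

106.2


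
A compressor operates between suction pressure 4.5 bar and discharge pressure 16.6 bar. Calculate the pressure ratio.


PR = P_high / P_low
PR = 16.6 / 4.5
PR = 3.689

3.689


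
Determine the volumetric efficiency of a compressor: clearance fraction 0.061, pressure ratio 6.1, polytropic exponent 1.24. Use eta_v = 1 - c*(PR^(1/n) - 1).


PR^(1/n) = 6.1^(1/1.24) = 4.29863442
eta_v = 1 - 0.061 * (4.29863442 - 1)
eta_v = 0.7988

0.7988


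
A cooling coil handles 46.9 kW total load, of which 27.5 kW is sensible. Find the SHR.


SHR = Q_sensible / Q_total
SHR = 27.5 / 46.9
SHR = 0.586

0.586


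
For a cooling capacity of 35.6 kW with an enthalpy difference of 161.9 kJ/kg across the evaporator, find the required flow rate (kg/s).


m_dot = Q / dh
m_dot = 35.6 / 161.9
m_dot = 0.2199 kg/s

0.2199


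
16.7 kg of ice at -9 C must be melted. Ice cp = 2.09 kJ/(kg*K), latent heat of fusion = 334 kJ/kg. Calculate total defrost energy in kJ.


Sensible heat = cp * dT = 2.09 * 9 = 18.81 kJ/kg
Total per kg = 18.81 + 334 = 352.81 kJ/kg
Q = m * total = 16.7 * 352.81
Q = 5891.9 kJ

5891.9


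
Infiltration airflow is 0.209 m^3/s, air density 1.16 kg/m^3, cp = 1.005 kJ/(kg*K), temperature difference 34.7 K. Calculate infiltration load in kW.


Q = V_dot * rho * cp * dT
Q = 0.209 * 1.16 * 1.005 * 34.7
Q = 8.455 kW

8.455


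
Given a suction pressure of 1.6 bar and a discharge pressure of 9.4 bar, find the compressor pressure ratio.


PR = P_high / P_low
PR = 9.4 / 1.6
PR = 5.875

5.875


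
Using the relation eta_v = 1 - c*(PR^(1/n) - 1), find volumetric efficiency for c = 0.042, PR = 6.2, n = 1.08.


PR^(1/n) = 6.2^(1/1.08) = 5.41621641
eta_v = 1 - 0.042 * (5.41621641 - 1)
eta_v = 0.8145

0.8145


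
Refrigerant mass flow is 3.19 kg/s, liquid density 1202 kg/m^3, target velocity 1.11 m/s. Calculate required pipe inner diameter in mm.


A = m_dot / (rho * v) = 3.19 / (1202 * 1.11) = 0.002390910045 m^2
d = sqrt(4*A/pi) * 1000
d = 55.2 mm

55.2


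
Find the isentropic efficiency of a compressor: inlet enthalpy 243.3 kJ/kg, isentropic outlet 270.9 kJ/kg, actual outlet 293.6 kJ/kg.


dh_ideal = 270.9 - 243.3 = 27.6 kJ/kg
dh_actual = 293.6 - 243.3 = 50.3 kJ/kg
eta_s = dh_ideal / dh_actual = 27.6 / 50.3
eta_s = 0.5487

0.5487


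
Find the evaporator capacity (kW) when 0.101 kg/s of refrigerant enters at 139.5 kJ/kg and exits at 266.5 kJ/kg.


dh = 266.5 - 139.5 = 127.0 kJ/kg
Q_evap = m_dot * dh = 0.101 * 127.0
Q_evap = 12.83 kW

12.83


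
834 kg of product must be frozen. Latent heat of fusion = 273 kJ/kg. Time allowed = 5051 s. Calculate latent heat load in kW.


Q_lat = m * h_fg / t
Q_lat = 834 * 273 / 5051
Q_lat = 45.08 kW

45.08


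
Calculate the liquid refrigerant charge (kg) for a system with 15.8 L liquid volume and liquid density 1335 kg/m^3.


Charge = V * rho / 1000
Charge = 15.8 * 1335 / 1000
Charge = 21.09 kg

21.09


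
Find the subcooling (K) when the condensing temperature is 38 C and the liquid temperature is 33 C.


Subcooling = T_cond - T_liquid
Subcooling = 38 - 33
Subcooling = 5 K

5


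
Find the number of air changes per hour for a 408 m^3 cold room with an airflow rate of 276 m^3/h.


ACH = flow / volume
ACH = 276 / 408
ACH = 0.676

0.676


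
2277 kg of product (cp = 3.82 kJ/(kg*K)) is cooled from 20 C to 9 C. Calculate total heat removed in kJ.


dT = 20 - (9) = 11 K
Q = m * cp * dT = 2277 * 3.82 * 11
Q = 95680 kJ

95680


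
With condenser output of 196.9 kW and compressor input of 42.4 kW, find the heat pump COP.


COP_hp = Q_cond / W
COP_hp = 196.9 / 42.4
COP_hp = 4.644

4.644


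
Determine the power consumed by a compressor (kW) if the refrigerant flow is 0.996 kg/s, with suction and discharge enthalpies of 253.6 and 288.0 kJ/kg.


dh = 288.0 - 253.6 = 34.4 kJ/kg
W = m_dot * dh = 0.996 * 34.4 = 34.26 kW

34.26


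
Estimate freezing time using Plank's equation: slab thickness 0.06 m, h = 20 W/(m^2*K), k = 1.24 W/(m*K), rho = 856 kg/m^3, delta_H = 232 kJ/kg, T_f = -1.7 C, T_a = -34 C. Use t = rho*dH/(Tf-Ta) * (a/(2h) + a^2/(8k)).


dT = -1.7 - (-34) = 32.3 K
term1 = a/(2h) = 0.06/(2*20) = 0.0015
term2 = a^2/(8k) = 0.06^2/(8*1.24) = 0.0003629032258
t = rho*dH*1000/dT * (term1 + term2)
t = 856*232*1000/32.3 * (0.0015 + 0.0003629032258)
t = 11454 s

11454


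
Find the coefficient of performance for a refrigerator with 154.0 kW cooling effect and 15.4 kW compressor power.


COP = Q_evap / W
COP = 154.0 / 15.4
COP = 10.0

10.0


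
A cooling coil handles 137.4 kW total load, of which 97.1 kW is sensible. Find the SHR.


SHR = Q_sensible / Q_total
SHR = 97.1 / 137.4
SHR = 0.707

0.707


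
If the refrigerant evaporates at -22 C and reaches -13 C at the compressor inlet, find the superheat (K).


Superheat = T_suction - T_evap
Superheat = -13 - (-22)
Superheat = 9 K

9


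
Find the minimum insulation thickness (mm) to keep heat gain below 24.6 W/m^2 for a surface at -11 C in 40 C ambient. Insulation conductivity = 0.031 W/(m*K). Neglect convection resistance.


dT = 40 - (-11) = 51 K
thickness = k * dT / q_max * 1000
thickness = 0.031 * 51 / 24.6 * 1000
thickness = 64.3 mm

64.3


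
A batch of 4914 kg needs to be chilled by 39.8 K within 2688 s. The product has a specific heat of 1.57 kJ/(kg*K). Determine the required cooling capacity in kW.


Q = m * cp * dT / t
Q = 4914 * 1.57 * 39.8 / 2688
Q = 114.232 kW

114.232


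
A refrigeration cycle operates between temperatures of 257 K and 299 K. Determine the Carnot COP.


dT = 299 - 257 = 42 K
COP_carnot = T_cold / dT = 257 / 42
COP_carnot = 6.119

6.119


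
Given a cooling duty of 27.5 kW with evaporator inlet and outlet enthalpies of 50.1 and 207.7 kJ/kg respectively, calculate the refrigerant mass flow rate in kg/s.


dh = 207.7 - 50.1 = 157.6 kJ/kg
m_dot = Q / dh = 27.5 / 157.6 = 0.1745 kg/s

0.1745


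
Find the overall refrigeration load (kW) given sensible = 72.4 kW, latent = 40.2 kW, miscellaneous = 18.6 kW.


Q_total = Q_s + Q_l + Q_misc
Q_total = 72.4 + 40.2 + 18.6
Q_total = 131.2 kW

131.2


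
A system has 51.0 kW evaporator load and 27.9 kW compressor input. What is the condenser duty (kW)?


Q_cond = Q_evap + W
Q_cond = 51.0 + 27.9
Q_cond = 78.9 kW

78.9


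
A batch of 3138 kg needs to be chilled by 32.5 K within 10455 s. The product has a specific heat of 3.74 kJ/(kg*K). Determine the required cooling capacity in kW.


Q = m * cp * dT / t
Q = 3138 * 3.74 * 32.5 / 10455
Q = 36.482 kW

36.482


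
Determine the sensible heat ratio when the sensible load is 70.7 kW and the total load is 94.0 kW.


SHR = Q_sensible / Q_total
SHR = 70.7 / 94.0
SHR = 0.752

0.752


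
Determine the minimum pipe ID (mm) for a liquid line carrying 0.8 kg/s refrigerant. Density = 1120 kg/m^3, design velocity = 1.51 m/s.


A = m_dot / (rho * v) = 0.8 / (1120 * 1.51) = 0.0004730368969 m^2
d = sqrt(4*A/pi) * 1000
d = 24.5 mm

24.5


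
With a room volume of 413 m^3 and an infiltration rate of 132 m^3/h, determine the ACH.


ACH = flow / volume
ACH = 132 / 413
ACH = 0.32

0.32


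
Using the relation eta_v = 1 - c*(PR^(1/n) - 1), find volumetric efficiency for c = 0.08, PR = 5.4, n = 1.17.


PR^(1/n) = 5.4^(1/1.17) = 4.22646788
eta_v = 1 - 0.08 * (4.22646788 - 1)
eta_v = 0.7419

0.7419


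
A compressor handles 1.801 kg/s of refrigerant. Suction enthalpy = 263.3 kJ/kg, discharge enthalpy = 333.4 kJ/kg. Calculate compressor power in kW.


dh = 333.4 - 263.3 = 70.1 kJ/kg
W = m_dot * dh = 1.801 * 70.1 = 126.25 kW

126.25


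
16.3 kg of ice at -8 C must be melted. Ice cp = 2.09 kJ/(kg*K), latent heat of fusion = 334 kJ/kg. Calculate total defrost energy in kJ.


Sensible heat = cp * dT = 2.09 * 8 = 16.72 kJ/kg
Total per kg = 16.72 + 334 = 350.72 kJ/kg
Q = m * total = 16.3 * 350.72
Q = 5716.7 kJ

5716.7


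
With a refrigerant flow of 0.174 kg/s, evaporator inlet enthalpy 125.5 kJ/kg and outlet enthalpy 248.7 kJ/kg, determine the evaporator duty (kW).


dh = 248.7 - 125.5 = 123.2 kJ/kg
Q_evap = m_dot * dh = 0.174 * 123.2
Q_evap = 21.44 kW

21.44


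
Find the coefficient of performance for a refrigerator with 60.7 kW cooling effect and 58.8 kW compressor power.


COP = Q_evap / W
COP = 60.7 / 58.8
COP = 1.032

1.032


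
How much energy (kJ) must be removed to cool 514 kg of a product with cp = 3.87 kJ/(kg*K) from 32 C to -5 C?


dT = 32 - (-5) = 37 K
Q = m * cp * dT = 514 * 3.87 * 37
Q = 73600 kJ

73600


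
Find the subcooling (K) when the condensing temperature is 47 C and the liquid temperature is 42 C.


Subcooling = T_cond - T_liquid
Subcooling = 47 - 42
Subcooling = 5 K

5


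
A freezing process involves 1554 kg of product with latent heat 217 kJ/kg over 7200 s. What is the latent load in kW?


Q_lat = m * h_fg / t
Q_lat = 1554 * 217 / 7200
Q_lat = 46.84 kW

46.84


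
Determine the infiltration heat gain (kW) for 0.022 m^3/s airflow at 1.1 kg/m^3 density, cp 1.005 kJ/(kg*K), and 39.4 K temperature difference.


Q = V_dot * rho * cp * dT
Q = 0.022 * 1.1 * 1.005 * 39.4
Q = 0.958 kW

0.958


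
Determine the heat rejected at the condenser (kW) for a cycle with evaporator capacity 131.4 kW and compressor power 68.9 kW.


Q_cond = Q_evap + W
Q_cond = 131.4 + 68.9
Q_cond = 200.3 kW

200.3


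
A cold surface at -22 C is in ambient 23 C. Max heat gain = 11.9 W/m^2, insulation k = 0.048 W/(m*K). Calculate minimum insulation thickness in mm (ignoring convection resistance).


dT = 23 - (-22) = 45 K
thickness = k * dT / q_max * 1000
thickness = 0.048 * 45 / 11.9 * 1000
thickness = 181.5 mm

181.5


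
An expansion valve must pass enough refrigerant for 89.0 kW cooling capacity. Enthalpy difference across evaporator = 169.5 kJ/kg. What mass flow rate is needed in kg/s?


m_dot = Q / dh
m_dot = 89.0 / 169.5
m_dot = 0.5251 kg/s

0.5251


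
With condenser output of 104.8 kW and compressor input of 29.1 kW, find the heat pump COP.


COP_hp = Q_cond / W
COP_hp = 104.8 / 29.1
COP_hp = 3.601

3.601


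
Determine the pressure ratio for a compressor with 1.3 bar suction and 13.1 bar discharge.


PR = P_high / P_low
PR = 13.1 / 1.3
PR = 10.077

10.077


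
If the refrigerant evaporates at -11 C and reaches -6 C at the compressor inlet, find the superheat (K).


Superheat = T_suction - T_evap
Superheat = -6 - (-11)
Superheat = 5 K

5


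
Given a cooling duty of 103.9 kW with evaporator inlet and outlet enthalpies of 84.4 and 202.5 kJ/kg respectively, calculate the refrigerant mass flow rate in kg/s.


dh = 202.5 - 84.4 = 118.1 kJ/kg
m_dot = Q / dh = 103.9 / 118.1 = 0.8798 kg/s

0.8798


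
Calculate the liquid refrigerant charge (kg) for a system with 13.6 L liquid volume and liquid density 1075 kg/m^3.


Charge = V * rho / 1000
Charge = 13.6 * 1075 / 1000
Charge = 14.62 kg

14.62


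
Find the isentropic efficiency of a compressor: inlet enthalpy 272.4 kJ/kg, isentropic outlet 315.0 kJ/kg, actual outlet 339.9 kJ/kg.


dh_ideal = 315.0 - 272.4 = 42.6 kJ/kg
dh_actual = 339.9 - 272.4 = 67.5 kJ/kg
eta_s = dh_ideal / dh_actual = 42.6 / 67.5
eta_s = 0.6311

0.6311


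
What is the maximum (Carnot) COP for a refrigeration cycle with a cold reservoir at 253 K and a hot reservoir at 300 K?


dT = 300 - 253 = 47 K
COP_carnot = T_cold / dT = 253 / 47
COP_carnot = 5.383

5.383


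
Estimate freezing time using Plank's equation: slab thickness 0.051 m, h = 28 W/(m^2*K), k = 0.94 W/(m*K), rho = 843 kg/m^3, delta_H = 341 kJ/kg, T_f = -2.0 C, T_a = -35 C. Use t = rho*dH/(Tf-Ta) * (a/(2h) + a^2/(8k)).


dT = -2.0 - (-35) = 33.0 K
term1 = a/(2h) = 0.051/(2*28) = 0.0009107142857
term2 = a^2/(8k) = 0.051^2/(8*0.94) = 0.0003458776596
t = rho*dH*1000/dT * (term1 + term2)
t = 843*341*1000/33.0 * (0.0009107142857 + 0.0003458776596)
t = 10946 s

10946


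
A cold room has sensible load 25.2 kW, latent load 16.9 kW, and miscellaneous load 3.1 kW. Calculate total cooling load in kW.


Q_total = Q_s + Q_l + Q_misc
Q_total = 25.2 + 16.9 + 3.1
Q_total = 45.2 kW

45.2


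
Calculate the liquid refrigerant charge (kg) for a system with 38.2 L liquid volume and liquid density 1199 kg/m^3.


Charge = V * rho / 1000
Charge = 38.2 * 1199 / 1000
Charge = 45.8 kg

45.8


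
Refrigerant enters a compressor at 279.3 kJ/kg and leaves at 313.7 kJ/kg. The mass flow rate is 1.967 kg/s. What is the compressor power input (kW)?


dh = 313.7 - 279.3 = 34.4 kJ/kg
W = m_dot * dh = 1.967 * 34.4 = 67.66 kW

67.66


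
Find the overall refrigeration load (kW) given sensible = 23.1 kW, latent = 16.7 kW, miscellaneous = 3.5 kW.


Q_total = Q_s + Q_l + Q_misc
Q_total = 23.1 + 16.7 + 3.5
Q_total = 43.3 kW

43.3


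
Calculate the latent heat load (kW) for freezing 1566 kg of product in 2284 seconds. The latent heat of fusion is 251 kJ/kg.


Q_lat = m * h_fg / t
Q_lat = 1566 * 251 / 2284
Q_lat = 172.1 kW

172.1


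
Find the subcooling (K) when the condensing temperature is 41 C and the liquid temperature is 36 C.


Subcooling = T_cond - T_liquid
Subcooling = 41 - 36
Subcooling = 5 K

5


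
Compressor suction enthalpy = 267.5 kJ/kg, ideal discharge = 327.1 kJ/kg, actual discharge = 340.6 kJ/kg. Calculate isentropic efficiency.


dh_ideal = 327.1 - 267.5 = 59.6 kJ/kg
dh_actual = 340.6 - 267.5 = 73.1 kJ/kg
eta_s = dh_ideal / dh_actual = 59.6 / 73.1
eta_s = 0.8153

0.8153


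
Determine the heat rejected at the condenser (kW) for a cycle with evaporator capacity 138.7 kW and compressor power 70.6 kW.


Q_cond = Q_evap + W
Q_cond = 138.7 + 70.6
Q_cond = 209.3 kW

209.3


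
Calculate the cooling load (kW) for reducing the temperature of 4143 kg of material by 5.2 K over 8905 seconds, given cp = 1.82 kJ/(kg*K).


Q = m * cp * dT / t
Q = 4143 * 1.82 * 5.2 / 8905
Q = 4.403 kW

4.403


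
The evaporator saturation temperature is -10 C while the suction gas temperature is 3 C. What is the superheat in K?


Superheat = T_suction - T_evap
Superheat = 3 - (-10)
Superheat = 13 K

13


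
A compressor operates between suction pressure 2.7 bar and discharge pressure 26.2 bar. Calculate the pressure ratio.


PR = P_high / P_low
PR = 26.2 / 2.7
PR = 9.704

9.704


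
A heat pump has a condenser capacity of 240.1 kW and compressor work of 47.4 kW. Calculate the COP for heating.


COP_hp = Q_cond / W
COP_hp = 240.1 / 47.4
COP_hp = 5.065

5.065


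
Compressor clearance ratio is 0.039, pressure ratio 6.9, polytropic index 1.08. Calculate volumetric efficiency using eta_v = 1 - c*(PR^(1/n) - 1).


PR^(1/n) = 6.9^(1/1.08) = 5.9801506
eta_v = 1 - 0.039 * (5.9801506 - 1)
eta_v = 0.8058

0.8058


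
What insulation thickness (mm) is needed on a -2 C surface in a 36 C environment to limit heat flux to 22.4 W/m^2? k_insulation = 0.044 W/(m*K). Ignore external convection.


dT = 36 - (-2) = 38 K
thickness = k * dT / q_max * 1000
thickness = 0.044 * 38 / 22.4 * 1000
thickness = 74.6 mm

74.6


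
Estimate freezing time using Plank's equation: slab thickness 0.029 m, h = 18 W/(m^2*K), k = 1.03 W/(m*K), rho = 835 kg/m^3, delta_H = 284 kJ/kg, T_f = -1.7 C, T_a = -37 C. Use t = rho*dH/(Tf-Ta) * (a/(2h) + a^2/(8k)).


dT = -1.7 - (-37) = 35.3 K
term1 = a/(2h) = 0.029/(2*18) = 0.0008055555556
term2 = a^2/(8k) = 0.029^2/(8*1.03) = 0.0001020631068
t = rho*dH*1000/dT * (term1 + term2)
t = 835*284*1000/35.3 * (0.0008055555556 + 0.0001020631068)
t = 6097 s

6097


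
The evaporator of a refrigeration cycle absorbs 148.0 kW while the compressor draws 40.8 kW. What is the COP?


COP = Q_evap / W
COP = 148.0 / 40.8
COP = 3.627

3.627


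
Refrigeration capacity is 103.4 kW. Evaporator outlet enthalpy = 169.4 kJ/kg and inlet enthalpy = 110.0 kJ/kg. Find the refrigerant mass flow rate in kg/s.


dh = 169.4 - 110.0 = 59.4 kJ/kg
m_dot = Q / dh = 103.4 / 59.4 = 1.7407 kg/s

1.7407


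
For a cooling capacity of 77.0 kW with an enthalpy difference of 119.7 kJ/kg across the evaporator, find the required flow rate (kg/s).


m_dot = Q / dh
m_dot = 77.0 / 119.7
m_dot = 0.6433 kg/s

0.6433


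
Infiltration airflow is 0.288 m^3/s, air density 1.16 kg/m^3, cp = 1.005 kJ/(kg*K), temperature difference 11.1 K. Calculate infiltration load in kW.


Q = V_dot * rho * cp * dT
Q = 0.288 * 1.16 * 1.005 * 11.1
Q = 3.727 kW

3.727


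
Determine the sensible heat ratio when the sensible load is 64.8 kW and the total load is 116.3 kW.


SHR = Q_sensible / Q_total
SHR = 64.8 / 116.3
SHR = 0.557

0.557


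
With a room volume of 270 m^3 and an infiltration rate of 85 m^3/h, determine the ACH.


ACH = flow / volume
ACH = 85 / 270
ACH = 0.315

0.315


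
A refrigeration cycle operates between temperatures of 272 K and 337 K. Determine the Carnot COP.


dT = 337 - 272 = 65 K
COP_carnot = T_cold / dT = 272 / 65
COP_carnot = 4.185

4.185


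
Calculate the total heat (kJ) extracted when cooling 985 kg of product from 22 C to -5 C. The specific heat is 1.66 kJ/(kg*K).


dT = 22 - (-5) = 27 K
Q = m * cp * dT = 985 * 1.66 * 27
Q = 44148 kJ

44148


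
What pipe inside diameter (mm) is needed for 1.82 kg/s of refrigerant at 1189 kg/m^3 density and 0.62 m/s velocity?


A = m_dot / (rho * v) = 1.82 / (1189 * 0.62) = 0.002468867848 m^2
d = sqrt(4*A/pi) * 1000
d = 56.1 mm

56.1


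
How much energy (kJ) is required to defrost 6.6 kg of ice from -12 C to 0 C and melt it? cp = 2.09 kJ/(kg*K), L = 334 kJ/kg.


Sensible heat = cp * dT = 2.09 * 12 = 25.08 kJ/kg
Total per kg = 25.08 + 334 = 359.08 kJ/kg
Q = m * total = 6.6 * 359.08
Q = 2369.9 kJ

2369.9


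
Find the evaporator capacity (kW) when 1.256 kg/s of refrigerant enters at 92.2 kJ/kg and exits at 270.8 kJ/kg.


dh = 270.8 - 92.2 = 178.6 kJ/kg
Q_evap = m_dot * dh = 1.256 * 178.6
Q_evap = 224.32 kW

224.32


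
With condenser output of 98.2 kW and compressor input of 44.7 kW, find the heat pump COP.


COP_hp = Q_cond / W
COP_hp = 98.2 / 44.7
COP_hp = 2.197

2.197


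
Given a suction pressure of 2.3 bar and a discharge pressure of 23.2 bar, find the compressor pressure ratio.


PR = P_high / P_low
PR = 23.2 / 2.3
PR = 10.087

10.087


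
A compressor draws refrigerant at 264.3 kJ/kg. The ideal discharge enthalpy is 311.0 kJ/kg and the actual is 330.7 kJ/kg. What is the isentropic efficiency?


dh_ideal = 311.0 - 264.3 = 46.7 kJ/kg
dh_actual = 330.7 - 264.3 = 66.4 kJ/kg
eta_s = dh_ideal / dh_actual = 46.7 / 66.4
eta_s = 0.7033

0.7033


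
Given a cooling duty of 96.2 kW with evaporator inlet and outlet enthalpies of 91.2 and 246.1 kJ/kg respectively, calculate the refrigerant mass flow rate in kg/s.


dh = 246.1 - 91.2 = 154.9 kJ/kg
m_dot = Q / dh = 96.2 / 154.9 = 0.621 kg/s

0.621


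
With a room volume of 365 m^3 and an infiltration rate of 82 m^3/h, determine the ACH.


ACH = flow / volume
ACH = 82 / 365
ACH = 0.225

0.225


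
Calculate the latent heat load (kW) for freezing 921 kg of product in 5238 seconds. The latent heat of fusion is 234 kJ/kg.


Q_lat = m * h_fg / t
Q_lat = 921 * 234 / 5238
Q_lat = 41.14 kW

41.14


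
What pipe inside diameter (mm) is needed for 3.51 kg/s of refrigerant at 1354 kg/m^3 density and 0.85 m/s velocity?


A = m_dot / (rho * v) = 3.51 / (1354 * 0.85) = 0.003049787123 m^2
d = sqrt(4*A/pi) * 1000
d = 62.3 mm

62.3


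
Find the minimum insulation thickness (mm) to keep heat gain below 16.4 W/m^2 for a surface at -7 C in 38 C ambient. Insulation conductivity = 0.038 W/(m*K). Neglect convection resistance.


dT = 38 - (-7) = 45 K
thickness = k * dT / q_max * 1000
thickness = 0.038 * 45 / 16.4 * 1000
thickness = 104.3 mm

104.3


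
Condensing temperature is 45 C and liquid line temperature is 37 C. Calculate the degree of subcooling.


Subcooling = T_cond - T_liquid
Subcooling = 45 - 37
Subcooling = 8 K

8


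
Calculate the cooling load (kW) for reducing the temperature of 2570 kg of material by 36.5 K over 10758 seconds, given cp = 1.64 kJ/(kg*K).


Q = m * cp * dT / t
Q = 2570 * 1.64 * 36.5 / 10758
Q = 14.3 kW

14.3


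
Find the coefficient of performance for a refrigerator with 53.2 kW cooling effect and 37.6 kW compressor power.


COP = Q_evap / W
COP = 53.2 / 37.6
COP = 1.415

1.415


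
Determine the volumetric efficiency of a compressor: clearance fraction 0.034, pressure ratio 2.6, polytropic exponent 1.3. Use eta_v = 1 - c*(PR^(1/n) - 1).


PR^(1/n) = 2.6^(1/1.3) = 2.08550035
eta_v = 1 - 0.034 * (2.08550035 - 1)
eta_v = 0.9631

0.9631


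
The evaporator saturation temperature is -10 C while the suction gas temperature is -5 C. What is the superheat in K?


Superheat = T_suction - T_evap
Superheat = -5 - (-10)
Superheat = 5 K

5


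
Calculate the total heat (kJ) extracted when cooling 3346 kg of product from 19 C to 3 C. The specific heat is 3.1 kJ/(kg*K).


dT = 19 - (3) = 16 K
Q = m * cp * dT = 3346 * 3.1 * 16
Q = 165962 kJ

165962


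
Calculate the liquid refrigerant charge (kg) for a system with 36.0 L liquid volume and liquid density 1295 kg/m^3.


Charge = V * rho / 1000
Charge = 36.0 * 1295 / 1000
Charge = 46.62 kg

46.62


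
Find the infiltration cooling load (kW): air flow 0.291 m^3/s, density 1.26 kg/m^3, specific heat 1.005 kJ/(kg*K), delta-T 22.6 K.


Q = V_dot * rho * cp * dT
Q = 0.291 * 1.26 * 1.005 * 22.6
Q = 8.328 kW

8.328


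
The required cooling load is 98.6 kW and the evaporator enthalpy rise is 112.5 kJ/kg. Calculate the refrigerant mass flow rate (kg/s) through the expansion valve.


m_dot = Q / dh
m_dot = 98.6 / 112.5
m_dot = 0.8764 kg/s

0.8764


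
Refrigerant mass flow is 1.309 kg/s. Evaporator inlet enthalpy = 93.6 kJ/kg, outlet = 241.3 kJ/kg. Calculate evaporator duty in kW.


dh = 241.3 - 93.6 = 147.7 kJ/kg
Q_evap = m_dot * dh = 1.309 * 147.7
Q_evap = 193.34 kW

193.34


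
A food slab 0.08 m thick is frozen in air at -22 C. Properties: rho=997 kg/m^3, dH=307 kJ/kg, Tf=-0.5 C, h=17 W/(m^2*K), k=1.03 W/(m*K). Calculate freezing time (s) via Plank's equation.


dT = -0.5 - (-22) = 21.5 K
term1 = a/(2h) = 0.08/(2*17) = 0.002352941176
term2 = a^2/(8k) = 0.08^2/(8*1.03) = 0.0007766990291
t = rho*dH*1000/dT * (term1 + term2)
t = 997*307*1000/21.5 * (0.002352941176 + 0.0007766990291)
t = 44554 s

44554


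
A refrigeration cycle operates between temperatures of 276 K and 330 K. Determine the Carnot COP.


dT = 330 - 276 = 54 K
COP_carnot = T_cold / dT = 276 / 54
COP_carnot = 5.111

5.111


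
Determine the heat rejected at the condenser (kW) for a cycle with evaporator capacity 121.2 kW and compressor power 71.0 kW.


Q_cond = Q_evap + W
Q_cond = 121.2 + 71.0
Q_cond = 192.2 kW

192.2


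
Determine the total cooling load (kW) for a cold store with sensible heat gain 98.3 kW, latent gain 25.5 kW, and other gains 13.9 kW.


Q_total = Q_s + Q_l + Q_misc
Q_total = 98.3 + 25.5 + 13.9
Q_total = 137.7 kW

137.7
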